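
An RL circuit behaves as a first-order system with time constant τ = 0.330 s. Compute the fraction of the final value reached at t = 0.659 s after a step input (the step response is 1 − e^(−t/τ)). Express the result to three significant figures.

y(t)/y_∞ = 1 − e^(−t/τ) = 1 − e^(−0.659/0.330) = 1 − e^(−2.00) = 0.864.

y/y_∞ ≈ 0.864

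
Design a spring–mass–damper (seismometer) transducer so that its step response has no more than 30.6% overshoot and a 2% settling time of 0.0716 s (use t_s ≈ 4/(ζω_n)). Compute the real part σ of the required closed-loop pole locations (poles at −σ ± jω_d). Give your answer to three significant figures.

σ ≈ 55.9

The settling-time spec alone fixes σ = ζω_n = 4/t_s = 4/0.0716 = 55.9.
(Overshoot then fixes ζ = 0.353 and hence ω_d = σ·√(1−ζ²)/ζ = 148 rad/s.)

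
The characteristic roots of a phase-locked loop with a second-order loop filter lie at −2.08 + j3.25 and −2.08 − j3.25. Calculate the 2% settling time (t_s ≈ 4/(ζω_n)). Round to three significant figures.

t_s ≈ 1.92 s

For poles at −σ ± jω_d, ζω_n = σ = 2.08, so t_s ≈ 4/σ = 1.92 s.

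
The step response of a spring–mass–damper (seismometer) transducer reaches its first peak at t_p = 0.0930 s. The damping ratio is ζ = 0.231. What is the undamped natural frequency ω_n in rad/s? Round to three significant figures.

ω_n ≈ 34.7 rad/s

Peak time t_p = π/ω_d, so ω_d = π/t_p = π/0.0930 = 33.8 rad/s.
ω_n = ω_d/√(1−ζ²) = 33.8/√0.947 = 34.7 rad/s.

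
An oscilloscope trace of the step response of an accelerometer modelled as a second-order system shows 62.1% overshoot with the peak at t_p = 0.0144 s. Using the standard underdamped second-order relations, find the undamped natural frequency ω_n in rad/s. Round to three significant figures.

ω_n ≈ 221 rad/s

From the overshoot, ζ = −ln(OS)/√(π²+ln²(OS)) = 0.150.
t_p = π/ω_d ⇒ ω_d = 218 rad/s; then ω_n = ω_d/√(1−ζ²) = 221 rad/s.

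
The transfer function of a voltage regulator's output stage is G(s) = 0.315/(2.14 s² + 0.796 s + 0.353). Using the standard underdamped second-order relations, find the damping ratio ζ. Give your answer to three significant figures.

Dividing through by 2.14: denominator becomes s² + 0.3720 s + 0.1650.
So ω_n = √0.1650 = 0.406 rad/s and ζ = 0.3720/(2·0.406) = 0.458.

ζ ≈ 0.458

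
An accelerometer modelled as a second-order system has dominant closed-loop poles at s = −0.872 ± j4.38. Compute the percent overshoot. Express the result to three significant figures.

|pole| = ω_n = √(0.872² + 4.38²) = 4.47 rad/s; ζ = cos θ = σ/ω_n = 0.195.
%OS = 100 e^{−πζ/√(1−ζ²)} with ζ = 0.195 gives 53.5%.

%OS ≈ 53.5%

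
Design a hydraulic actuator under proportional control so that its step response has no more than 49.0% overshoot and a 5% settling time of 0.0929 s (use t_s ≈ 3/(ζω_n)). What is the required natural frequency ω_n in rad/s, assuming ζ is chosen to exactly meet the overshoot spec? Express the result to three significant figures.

ω_n ≈ 146 rad/s

From %OS = 100·exp(−πζ/√(1−ζ²)), invert to get ζ = −ln(OS)/√(π² + ln²(OS)) with OS = 0.490.
−ln 0.490 = 0.7133, so ζ = 0.7133/√(π² + 0.5089) = 0.221.
Then ω_n = 3/(ζ t_s) = 3/(0.221 × 0.0929) = 146 rad/s.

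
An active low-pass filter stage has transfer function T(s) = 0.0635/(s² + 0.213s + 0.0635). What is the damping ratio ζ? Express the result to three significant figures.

Comparing the denominator to s² + 2ζω_n s + ω_n²: ω_n = √0.0635 = 0.252 rad/s, and 2ζω_n = 0.213 so ζ = 0.213/(2·0.252) = 0.423.

ζ ≈ 0.423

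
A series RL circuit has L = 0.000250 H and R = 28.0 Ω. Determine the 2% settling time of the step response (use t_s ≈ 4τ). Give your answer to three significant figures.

t_s ≈ 0.0000357 s

τ = L/R = 0.000250/28.0 = 0.00000893 s.
t_s ≈ 4τ = 0.0000357 s.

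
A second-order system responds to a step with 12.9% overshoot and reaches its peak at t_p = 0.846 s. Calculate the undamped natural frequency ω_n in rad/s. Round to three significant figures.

ω_n ≈ 4.43 rad/s

ζ from %OS: ζ = |ln 0.129|/√(π²+ln²0.129) = 0.546.
t_p = π/ω_d ⇒ ω_d = 3.71 rad/s; then ω_n = ω_d/√(1−ζ²) = 4.43 rad/s.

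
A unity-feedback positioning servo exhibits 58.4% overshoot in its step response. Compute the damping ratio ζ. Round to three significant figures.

ζ ≈ 0.169

From %OS = 100·exp(−πζ/√(1−ζ²)), invert to get ζ = −ln(OS)/√(π² + ln²(OS)) with OS = 0.584.
−ln 0.584 = 0.5379, so ζ = 0.5379/√(π² + 0.2893) = 0.169.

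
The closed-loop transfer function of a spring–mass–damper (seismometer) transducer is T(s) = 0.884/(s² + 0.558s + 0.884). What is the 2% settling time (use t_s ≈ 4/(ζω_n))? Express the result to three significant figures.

Matching coefficients with s² + 2ζω_n s + ω_n² gives ω_n² = 0.884 ⇒ ω_n = 0.940 rad/s, and ζ = 0.558/(2ω_n) = 0.297.
t_s ≈ 4/(ζω_n) = 4/(0.297·0.940) = 14.3 s.

t_s ≈ 14.3 s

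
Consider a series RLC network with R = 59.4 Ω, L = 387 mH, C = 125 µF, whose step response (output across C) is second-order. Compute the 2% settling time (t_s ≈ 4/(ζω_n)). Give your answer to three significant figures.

For a series RLC circuit (capacitor voltage as output), ω_n = 1/√(LC) = 1/√(387 mH · 125 µF) = 144 rad/s.
ζ = (R/2)·√(C/L) = (59.4/2)·√(125 µF/387 mH) = 0.534.
t_s ≈ 4/(ζω_n) = 0.0521 s.

t_s ≈ 0.0521 s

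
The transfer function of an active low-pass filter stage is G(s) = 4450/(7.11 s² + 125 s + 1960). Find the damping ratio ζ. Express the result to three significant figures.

ζ ≈ 0.529

Dividing through by 7.11: denominator becomes s² + 17.58 s + 275.7.
So ω_n = √275.7 = 16.6 rad/s and ζ = 17.58/(2·16.6) = 0.529.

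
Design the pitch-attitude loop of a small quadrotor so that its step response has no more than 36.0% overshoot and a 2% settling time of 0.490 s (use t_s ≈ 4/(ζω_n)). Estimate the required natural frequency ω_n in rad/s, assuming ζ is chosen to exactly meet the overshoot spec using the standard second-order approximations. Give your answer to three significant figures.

ω_n ≈ 26.4 rad/s

ζ = −ln(OS)/√(π² + (ln OS)²). With OS = 0.360, ln OS = −1.022 and ζ = 1.022/3.304 = 0.309.
From t_s ≈ 4/(ζω_n): ω_n = 4/(ζ·t_s) = 4/(0.309·0.490) = 26.4 rad/s.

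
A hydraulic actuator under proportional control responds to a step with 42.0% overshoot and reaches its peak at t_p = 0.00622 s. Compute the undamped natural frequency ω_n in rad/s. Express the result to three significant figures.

ω_n ≈ 524 rad/s

ζ from %OS: ζ = |ln 0.420|/√(π²+ln²0.420) = 0.266.
From t_p = π/ω_d, ω_d = π/0.00622 = 505 rad/s, so ω_n = ω_d/√(1−ζ²) = 524 rad/s.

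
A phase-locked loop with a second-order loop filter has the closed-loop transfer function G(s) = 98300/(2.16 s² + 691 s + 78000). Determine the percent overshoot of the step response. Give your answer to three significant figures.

Dividing through by 2.16: denominator becomes s² + 319.9 s + 36110.
So ω_n = √36110 = 190 rad/s and ζ = 319.9/(2·190) = 0.842.
%OS = 100 e^{−πζ/√(1−ζ²)} with ζ = 0.842 gives 0.746%.

%OS ≈ 0.746%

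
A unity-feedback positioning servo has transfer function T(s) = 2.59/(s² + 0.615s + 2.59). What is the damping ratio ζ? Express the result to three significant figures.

ζ ≈ 0.191

Comparing the denominator to s² + 2ζω_n s + ω_n²: ω_n = √2.59 = 1.61 rad/s, and 2ζω_n = 0.615 so ζ = 0.615/(2·1.61) = 0.191.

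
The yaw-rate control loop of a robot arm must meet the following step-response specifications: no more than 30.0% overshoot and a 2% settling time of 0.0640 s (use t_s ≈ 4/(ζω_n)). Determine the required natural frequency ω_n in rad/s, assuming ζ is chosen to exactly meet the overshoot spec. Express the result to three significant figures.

From %OS = 100·exp(−πζ/√(1−ζ²)), invert to get ζ = −ln(OS)/√(π² + ln²(OS)) with OS = 0.300.
−ln 0.300 = 1.204, so ζ = 1.204/√(π² + 1.450) = 0.358.
From t_s ≈ 4/(ζω_n): ω_n = 4/(ζ·t_s) = 4/(0.358·0.0640) = 175 rad/s.

ω_n ≈ 175 rad/s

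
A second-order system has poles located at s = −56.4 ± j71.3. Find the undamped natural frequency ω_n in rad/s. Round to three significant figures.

ω_n ≈ 90.9 rad/s

|pole| = ω_n = √(56.4² + 71.3²) = 90.9 rad/s; ζ = cos θ = σ/ω_n = 0.620.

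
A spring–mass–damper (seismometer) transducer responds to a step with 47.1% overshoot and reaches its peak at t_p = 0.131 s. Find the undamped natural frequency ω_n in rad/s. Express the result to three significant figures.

From the overshoot, ζ = −ln(OS)/√(π²+ln²(OS)) = 0.233.
From t_p = π/ω_d, ω_d = π/0.131 = 24.0 rad/s, so ω_n = ω_d/√(1−ζ²) = 24.7 rad/s.

ω_n ≈ 24.7 rad/s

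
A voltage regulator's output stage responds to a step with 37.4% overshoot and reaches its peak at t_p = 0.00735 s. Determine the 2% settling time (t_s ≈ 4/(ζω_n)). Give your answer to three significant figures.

t_s ≈ 0.0299 s

The overshoot fixes ζ = −ln(OS)/√(π²+ln²(OS)) = 0.299.
t_p = π/ω_d ⇒ ω_d = 427 rad/s; then ω_n = ω_d/√(1−ζ²) = 448 rad/s.
t_s ≈ 4/(ζω_n) = 4/(0.299·448) = 0.0299 s.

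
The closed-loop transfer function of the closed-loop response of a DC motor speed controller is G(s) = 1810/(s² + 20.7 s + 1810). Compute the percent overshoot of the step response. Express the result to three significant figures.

%OS ≈ 45.5%

Matching coefficients with s² + 2ζω_n s + ω_n² gives ω_n² = 1810 ⇒ ω_n = 42.5 rad/s, and ζ = 20.7/(2ω_n) = 0.243.
Overshoot: exp(−π·0.243/√(1−0.243²)) = 0.455, i.e. 45.5%.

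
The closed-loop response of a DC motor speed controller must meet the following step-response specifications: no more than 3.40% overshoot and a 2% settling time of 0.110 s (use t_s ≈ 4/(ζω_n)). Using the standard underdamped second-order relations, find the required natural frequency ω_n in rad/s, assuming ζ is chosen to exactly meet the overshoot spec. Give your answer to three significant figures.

From %OS = 100·exp(−πζ/√(1−ζ²)), invert to get ζ = −ln(OS)/√(π² + ln²(OS)) with OS = 0.0340.
−ln 0.0340 = 3.381, so ζ = 3.381/√(π² + 11.43) = 0.733.
Then ω_n = 4/(ζ t_s) = 4/(0.733 × 0.110) = 49.6 rad/s.

ω_n ≈ 49.6 rad/s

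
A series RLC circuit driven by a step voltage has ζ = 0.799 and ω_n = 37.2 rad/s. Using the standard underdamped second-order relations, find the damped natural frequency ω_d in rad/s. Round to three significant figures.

ω_d = ω_n√(1−ζ²) = 37.2·√0.362 = 22.4 rad/s.

ω_d ≈ 22.4 rad/s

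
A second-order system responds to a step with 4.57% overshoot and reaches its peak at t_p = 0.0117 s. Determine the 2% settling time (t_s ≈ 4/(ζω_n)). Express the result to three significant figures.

The overshoot fixes ζ = −ln(OS)/√(π²+ln²(OS)) = 0.701.
From t_p = π/ω_d, ω_d = π/0.0117 = 269 rad/s, so ω_n = ω_d/√(1−ζ²) = 376 rad/s.
t_s ≈ 4/(ζω_n) = 4/(0.701·376) = 0.0152 s.

t_s ≈ 0.0152 s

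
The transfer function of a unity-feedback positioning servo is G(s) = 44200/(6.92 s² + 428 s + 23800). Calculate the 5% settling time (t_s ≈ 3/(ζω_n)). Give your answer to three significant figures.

t_s ≈ 0.0970 s

Dividing through by 6.92: denominator becomes s² + 61.85 s + 3439.
So ω_n = √3439 = 58.6 rad/s and ζ = 61.85/(2·58.6) = 0.527.
t_s ≈ 3/(ζω_n) = 0.0970 s.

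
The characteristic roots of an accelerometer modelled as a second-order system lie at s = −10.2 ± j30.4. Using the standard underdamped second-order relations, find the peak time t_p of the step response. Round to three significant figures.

t_p = π/ω_d with ω_d = 30.4 (the imaginary part), so t_p = 0.103 s.

t_p ≈ 0.103 s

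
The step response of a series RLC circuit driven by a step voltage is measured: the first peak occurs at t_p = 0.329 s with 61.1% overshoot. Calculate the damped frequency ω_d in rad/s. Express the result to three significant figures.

t_p = π/ω_d, so ω_d = π/0.329 = 9.55 rad/s.

ω_d ≈ 9.55 rad/s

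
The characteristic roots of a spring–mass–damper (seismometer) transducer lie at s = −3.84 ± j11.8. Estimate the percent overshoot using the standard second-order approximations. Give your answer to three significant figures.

%OS ≈ 36.0%

The poles are at −σ ± jω_d with σ = 3.84 and ω_d = 11.8, so ω_n = √(σ²+ω_d²) = 12.4 rad/s and ζ = σ/ω_n = 0.309.
%OS = 100 e^{−πζ/√(1−ζ²)} with ζ = 0.309 gives 36.0%.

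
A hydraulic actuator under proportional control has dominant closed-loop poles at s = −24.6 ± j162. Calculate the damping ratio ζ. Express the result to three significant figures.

With σ = 24.6, ω_d = 162: ω_n = √(σ²+ω_d²) = 164 rad/s, ζ = σ/ω_n = 0.150.

ζ ≈ 0.150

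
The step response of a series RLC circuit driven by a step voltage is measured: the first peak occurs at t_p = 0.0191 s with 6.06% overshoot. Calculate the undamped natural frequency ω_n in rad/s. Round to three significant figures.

The overshoot fixes ζ = −ln(OS)/√(π²+ln²(OS)) = 0.666.
t_p = π/ω_d ⇒ ω_d = 164 rad/s; then ω_n = ω_d/√(1−ζ²) = 220 rad/s.

ω_n ≈ 220 rad/s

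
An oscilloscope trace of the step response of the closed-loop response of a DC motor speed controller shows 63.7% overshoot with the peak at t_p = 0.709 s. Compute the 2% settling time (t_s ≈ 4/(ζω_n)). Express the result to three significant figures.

t_s ≈ 6.29 s

From the overshoot, ζ = −ln(OS)/√(π²+ln²(OS)) = 0.142.
From t_p = π/ω_d, ω_d = π/0.709 = 4.43 rad/s, so ω_n = ω_d/√(1−ζ²) = 4.48 rad/s.
t_s ≈ 4/(ζω_n) = 4/(0.142·4.48) = 6.29 s.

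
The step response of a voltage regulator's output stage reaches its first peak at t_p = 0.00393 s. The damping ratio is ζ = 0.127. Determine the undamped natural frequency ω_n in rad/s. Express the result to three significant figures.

ω_n ≈ 806 rad/s

Peak time t_p = π/ω_d, so ω_d = π/t_p = π/0.00393 = 799 rad/s.
ω_n = ω_d/√(1−ζ²) = 799/√0.984 = 806 rad/s.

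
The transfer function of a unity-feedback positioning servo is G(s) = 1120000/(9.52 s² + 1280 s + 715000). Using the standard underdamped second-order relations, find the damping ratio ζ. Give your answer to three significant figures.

Dividing through by 9.52: denominator becomes s² + 134.5 s + 75110.
So ω_n = √75110 = 274 rad/s and ζ = 134.5/(2·274) = 0.245.

ζ ≈ 0.245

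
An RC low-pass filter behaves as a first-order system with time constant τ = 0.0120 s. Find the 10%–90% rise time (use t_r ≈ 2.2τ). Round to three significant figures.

t_r ≈ 2.2τ = 0.0264 s.

t_r ≈ 0.0264 s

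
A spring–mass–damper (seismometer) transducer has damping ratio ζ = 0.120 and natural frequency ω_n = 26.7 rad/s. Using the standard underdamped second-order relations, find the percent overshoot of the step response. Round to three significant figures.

%OS ≈ 68.4%

For an underdamped second-order system, %OS = 100·exp(−πζ/√(1−ζ²)).
πζ/√(1−ζ²) = π·0.120/√(1−0.0144) = 0.3797, so %OS = 100·e^(−0.3797) = 68.4%.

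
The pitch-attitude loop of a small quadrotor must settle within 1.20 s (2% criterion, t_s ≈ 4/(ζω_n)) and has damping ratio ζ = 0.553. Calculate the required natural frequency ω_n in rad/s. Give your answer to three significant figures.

ω_n ≈ 6.03 rad/s

Rearranging t_s ≈ 4/(ζω_n) gives ω_n = 4/(ζ·t_s) = 4/(0.553 × 1.20) = 6.03 rad/s.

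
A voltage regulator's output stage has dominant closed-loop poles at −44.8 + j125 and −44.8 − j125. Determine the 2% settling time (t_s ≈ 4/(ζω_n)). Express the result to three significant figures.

t_s ≈ 0.0893 s

For poles at −σ ± jω_d, ζω_n = σ = 44.8, so t_s ≈ 4/σ = 0.0893 s.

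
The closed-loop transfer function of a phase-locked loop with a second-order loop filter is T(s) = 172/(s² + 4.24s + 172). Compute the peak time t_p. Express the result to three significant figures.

Matching coefficients with s² + 2ζω_n s + ω_n² gives ω_n² = 172 ⇒ ω_n = 13.1 rad/s, and ζ = 4.24/(2ω_n) = 0.162.
ω_d = 13.1·√(1 − 0.162²) = 12.9 rad/s. Then t_p = π/ω_d = 0.243 s.

t_p ≈ 0.243 s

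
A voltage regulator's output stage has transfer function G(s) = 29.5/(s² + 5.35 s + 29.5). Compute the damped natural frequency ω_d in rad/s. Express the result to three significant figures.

Comparing the denominator to s² + 2ζω_n s + ω_n²: ω_n = √29.5 = 5.43 rad/s, and 2ζω_n = 5.35 so ζ = 5.35/(2·5.43) = 0.493.
ω_d = 5.43·√(1 − 0.493²) = 4.73 rad/s.

ω_d ≈ 4.73 rad/s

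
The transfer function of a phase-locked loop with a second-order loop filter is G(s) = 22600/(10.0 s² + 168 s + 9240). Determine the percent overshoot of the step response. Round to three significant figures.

Dividing through by 10.0: denominator becomes s² + 16.80 s + 924.0.
So ω_n = √924.0 = 30.4 rad/s and ζ = 16.80/(2·30.4) = 0.276.
%OS = 100·exp(−πζ/√(1−ζ²)) = 40.5%.

%OS ≈ 40.5%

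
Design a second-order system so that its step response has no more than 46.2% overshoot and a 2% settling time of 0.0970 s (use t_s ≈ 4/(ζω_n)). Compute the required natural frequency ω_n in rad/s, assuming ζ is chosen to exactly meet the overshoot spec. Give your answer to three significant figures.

ω_n ≈ 173 rad/s

Inverting the overshoot relation: ζ = |ln 0.462|/√(π² + ln²0.462) = 0.239.
Then ω_n = 4/(ζ t_s) = 4/(0.239 × 0.0970) = 173 rad/s.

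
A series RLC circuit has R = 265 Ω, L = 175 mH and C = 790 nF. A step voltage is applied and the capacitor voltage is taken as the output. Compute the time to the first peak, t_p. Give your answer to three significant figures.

For a series RLC circuit (capacitor voltage as output), ω_n = 1/√(LC) = 1/√(175 mH · 790 nF) = 2690 rad/s.
ζ = (R/2)·√(C/L) = (265/2)·√(790 nF/175 mH) = 0.282.
The damped frequency ω_d = ω_n√(1−ζ²) = 2580 rad/s. t_p = π/ω_d = 0.00122 s.

t_p ≈ 0.00122 s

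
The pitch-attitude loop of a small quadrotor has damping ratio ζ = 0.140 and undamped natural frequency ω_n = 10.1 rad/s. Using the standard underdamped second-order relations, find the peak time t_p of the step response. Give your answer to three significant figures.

The damped frequency is ω_d = ω_n√(1−ζ²) = 10.1·√(1−0.0196) = 10.0 rad/s.
Peak time t_p = π/ω_d = π/10.0 = 0.314 s.

t_p ≈ 0.314 s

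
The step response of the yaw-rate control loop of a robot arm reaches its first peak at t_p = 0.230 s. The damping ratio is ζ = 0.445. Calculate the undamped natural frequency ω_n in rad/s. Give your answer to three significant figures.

Peak time t_p = π/ω_d, so ω_d = π/t_p = π/0.230 = 13.7 rad/s.
ω_n = ω_d/√(1−ζ²) = 13.7/√0.802 = 15.3 rad/s.

ω_n ≈ 15.3 rad/s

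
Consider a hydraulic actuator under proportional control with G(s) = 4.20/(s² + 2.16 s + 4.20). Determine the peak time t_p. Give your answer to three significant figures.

t_p ≈ 1.80 s

Comparing the denominator to s² + 2ζω_n s + ω_n²: ω_n = √4.20 = 2.05 rad/s, and 2ζω_n = 2.16 so ζ = 2.16/(2·2.05) = 0.527.
ω_d = 2.05·√(1 − 0.527²) = 1.74 rad/s. Then t_p = π/ω_d = 1.80 s.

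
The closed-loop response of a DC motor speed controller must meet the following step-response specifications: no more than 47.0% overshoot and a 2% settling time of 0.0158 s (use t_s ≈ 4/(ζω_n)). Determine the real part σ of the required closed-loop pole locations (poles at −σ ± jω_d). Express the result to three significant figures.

σ ≈ 253

The settling-time spec alone fixes σ = ζω_n = 4/t_s = 4/0.0158 = 253.
(Overshoot then fixes ζ = 0.234 and hence ω_d = σ·√(1−ζ²)/ζ = 1050 rad/s.)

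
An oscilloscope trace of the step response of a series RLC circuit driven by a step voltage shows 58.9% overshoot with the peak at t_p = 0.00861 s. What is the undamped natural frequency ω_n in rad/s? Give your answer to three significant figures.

ω_n ≈ 370 rad/s

ζ from %OS: ζ = |ln 0.589|/√(π²+ln²0.589) = 0.166.
t_p = π/ω_d ⇒ ω_d = 365 rad/s; then ω_n = ω_d/√(1−ζ²) = 370 rad/s.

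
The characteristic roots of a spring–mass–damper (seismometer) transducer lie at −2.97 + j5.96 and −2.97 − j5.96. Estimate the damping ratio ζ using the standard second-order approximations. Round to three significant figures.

ζ ≈ 0.446

With σ = 2.97, ω_d = 5.96: ω_n = √(σ²+ω_d²) = 6.66 rad/s, ζ = σ/ω_n = 0.446.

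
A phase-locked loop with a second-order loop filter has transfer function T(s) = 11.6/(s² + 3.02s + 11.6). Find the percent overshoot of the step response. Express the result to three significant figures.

%OS ≈ 21.1%

Matching coefficients with s² + 2ζω_n s + ω_n² gives ω_n² = 11.6 ⇒ ω_n = 3.41 rad/s, and ζ = 3.02/(2ω_n) = 0.443.
Overshoot: exp(−π·0.443/√(1−0.443²)) = 0.211, i.e. 21.1%.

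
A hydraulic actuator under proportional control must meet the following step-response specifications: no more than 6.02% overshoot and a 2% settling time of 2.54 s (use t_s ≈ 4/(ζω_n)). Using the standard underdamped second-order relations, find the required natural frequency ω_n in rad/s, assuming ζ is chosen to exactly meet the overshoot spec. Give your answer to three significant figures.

ζ = −ln(OS)/√(π² + (ln OS)²). With OS = 0.0602, ln OS = −2.810 and ζ = 2.810/4.215 = 0.667.
From t_s ≈ 4/(ζω_n): ω_n = 4/(ζ·t_s) = 4/(0.667·2.54) = 2.36 rad/s.

ω_n ≈ 2.36 rad/s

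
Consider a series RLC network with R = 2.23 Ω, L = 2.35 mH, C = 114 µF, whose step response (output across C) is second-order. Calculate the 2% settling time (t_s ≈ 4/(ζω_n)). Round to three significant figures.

t_s ≈ 0.00843 s

For a series RLC circuit (capacitor voltage as output), ω_n = 1/√(LC) = 1/√(2.35 mH · 114 µF) = 1930 rad/s.
ζ = (R/2)·√(C/L) = (2.23/2)·√(114 µF/2.35 mH) = 0.246.
t_s ≈ 4/(ζω_n) = 0.00843 s.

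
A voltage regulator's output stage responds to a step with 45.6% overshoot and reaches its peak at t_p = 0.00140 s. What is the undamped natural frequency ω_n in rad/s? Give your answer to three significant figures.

ζ from %OS: ζ = |ln 0.456|/√(π²+ln²0.456) = 0.242.
t_p = π/ω_d ⇒ ω_d = 2240 rad/s; then ω_n = ω_d/√(1−ζ²) = 2310 rad/s.

ω_n ≈ 2310 rad/s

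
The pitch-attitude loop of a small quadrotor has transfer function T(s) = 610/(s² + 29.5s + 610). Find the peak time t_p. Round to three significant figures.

t_p ≈ 0.159 s

Comparing the denominator to s² + 2ζω_n s + ω_n²: ω_n = √610 = 24.7 rad/s, and 2ζω_n = 29.5 so ζ = 29.5/(2·24.7) = 0.597.
ω_d = ω_n√(1−ζ²) = 19.8 rad/s. Then t_p = π/ω_d = 0.159 s.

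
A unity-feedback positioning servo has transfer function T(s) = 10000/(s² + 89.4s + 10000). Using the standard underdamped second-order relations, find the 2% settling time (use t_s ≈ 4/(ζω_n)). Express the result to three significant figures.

Matching coefficients with s² + 2ζω_n s + ω_n² gives ω_n² = 10000 ⇒ ω_n = 100 rad/s, and ζ = 89.4/(2ω_n) = 0.447.
t_s ≈ 4/(ζω_n) = 4/(0.447·100) = 0.0895 s.

t_s ≈ 0.0895 s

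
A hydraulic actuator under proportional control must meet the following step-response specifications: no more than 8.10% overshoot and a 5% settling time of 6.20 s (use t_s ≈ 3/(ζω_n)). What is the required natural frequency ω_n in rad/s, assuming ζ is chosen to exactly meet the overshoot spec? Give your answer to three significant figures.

ω_n ≈ 0.775 rad/s

ζ = −ln(OS)/√(π² + (ln OS)²). With OS = 0.0810, ln OS = −2.513 and ζ = 2.513/4.023 = 0.625.
From t_s ≈ 3/(ζω_n): ω_n = 3/(ζ·t_s) = 3/(0.625·6.20) = 0.775 rad/s.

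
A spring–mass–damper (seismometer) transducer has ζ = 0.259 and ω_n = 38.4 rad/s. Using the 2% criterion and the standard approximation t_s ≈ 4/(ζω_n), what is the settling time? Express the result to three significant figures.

t_s ≈ 0.402 s

t_s ≈ 4/(ζω_n) = 4/(0.259 × 38.4) = 0.402 s.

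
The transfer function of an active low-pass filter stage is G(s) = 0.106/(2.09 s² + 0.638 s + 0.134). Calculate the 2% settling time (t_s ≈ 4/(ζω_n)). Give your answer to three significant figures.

Dividing through by 2.09: denominator becomes s² + 0.3053 s + 0.06411.
So ω_n = √0.06411 = 0.253 rad/s and ζ = 0.3053/(2·0.253) = 0.603.
t_s ≈ 4/(ζω_n) = 26.2 s.

t_s ≈ 26.2 s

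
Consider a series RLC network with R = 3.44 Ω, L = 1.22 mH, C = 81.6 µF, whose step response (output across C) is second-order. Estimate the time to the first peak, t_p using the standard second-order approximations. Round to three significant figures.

t_p ≈ 0.00111 s

For a series RLC circuit (capacitor voltage as output), ω_n = 1/√(LC) = 1/√(1.22 mH · 81.6 µF) = 3170 rad/s.
ζ = (R/2)·√(C/L) = (3.44/2)·√(81.6 µF/1.22 mH) = 0.445.
ω_d = ω_n√(1−ζ²) = 2840 rad/s. t_p = π/ω_d = 0.00111 s.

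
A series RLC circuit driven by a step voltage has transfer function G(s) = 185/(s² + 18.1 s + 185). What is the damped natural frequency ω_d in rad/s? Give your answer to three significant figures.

ω_d ≈ 10.2 rad/s

Comparing the denominator to s² + 2ζω_n s + ω_n²: ω_n = √185 = 13.6 rad/s, and 2ζω_n = 18.1 so ζ = 18.1/(2·13.6) = 0.665.
ω_d = 13.6·√(1 − 0.665²) = 10.2 rad/s.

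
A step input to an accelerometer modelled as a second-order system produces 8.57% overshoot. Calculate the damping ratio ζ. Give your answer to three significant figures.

From %OS = 100·exp(−πζ/√(1−ζ²)), invert to get ζ = −ln(OS)/√(π² + ln²(OS)) with OS = 0.0857.
−ln 0.0857 = 2.457, so ζ = 2.457/√(π² + 6.036) = 0.616.

ζ ≈ 0.616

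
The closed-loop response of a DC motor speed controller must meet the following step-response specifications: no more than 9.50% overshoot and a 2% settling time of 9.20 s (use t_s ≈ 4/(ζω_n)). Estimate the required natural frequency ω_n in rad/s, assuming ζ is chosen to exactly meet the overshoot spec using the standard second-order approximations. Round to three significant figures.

ζ = −ln(OS)/√(π² + (ln OS)²). With OS = 0.0950, ln OS = −2.354 and ζ = 2.354/3.926 = 0.600.
Then ω_n = 4/(ζ t_s) = 4/(0.600 × 9.20) = 0.725 rad/s.

ω_n ≈ 0.725 rad/s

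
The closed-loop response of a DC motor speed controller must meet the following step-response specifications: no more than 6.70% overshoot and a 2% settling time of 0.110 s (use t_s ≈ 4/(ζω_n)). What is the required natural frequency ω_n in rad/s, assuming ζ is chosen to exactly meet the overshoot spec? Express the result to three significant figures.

ω_n ≈ 55.8 rad/s

ζ = −ln(OS)/√(π² + (ln OS)²). With OS = 0.0670, ln OS = −2.703 and ζ = 2.703/4.144 = 0.652.
Then ω_n = 4/(ζ t_s) = 4/(0.652 × 0.110) = 55.8 rad/s.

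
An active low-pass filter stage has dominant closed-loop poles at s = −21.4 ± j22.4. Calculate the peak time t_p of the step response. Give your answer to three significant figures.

t_p = π/ω_d with ω_d = 22.4 (the imaginary part), so t_p = 0.140 s.

t_p ≈ 0.140 s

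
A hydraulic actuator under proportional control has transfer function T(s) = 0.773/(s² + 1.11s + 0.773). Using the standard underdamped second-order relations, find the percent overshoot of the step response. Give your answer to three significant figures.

%OS ≈ 7.75%

Matching coefficients with s² + 2ζω_n s + ω_n² gives ω_n² = 0.773 ⇒ ω_n = 0.879 rad/s, and ζ = 1.11/(2ω_n) = 0.631.
Overshoot: exp(−π·0.631/√(1−0.631²)) = 0.0775, i.e. 7.75%.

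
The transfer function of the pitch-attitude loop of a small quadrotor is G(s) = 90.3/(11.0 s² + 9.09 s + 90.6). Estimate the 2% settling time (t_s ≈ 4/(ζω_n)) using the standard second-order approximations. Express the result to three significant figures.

Dividing through by 11.0: denominator becomes s² + 0.8264 s + 8.236.
So ω_n = √8.236 = 2.87 rad/s and ζ = 0.8264/(2·2.87) = 0.144.
t_s ≈ 4/(ζω_n) = 9.68 s.

t_s ≈ 9.68 s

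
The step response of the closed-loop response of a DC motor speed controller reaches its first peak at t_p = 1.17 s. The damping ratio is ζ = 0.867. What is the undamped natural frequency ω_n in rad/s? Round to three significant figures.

Peak time t_p = π/ω_d, so ω_d = π/t_p = π/1.17 = 2.69 rad/s.
ω_n = ω_d/√(1−ζ²) = 2.69/√0.248 = 5.39 rad/s.

ω_n ≈ 5.39 rad/s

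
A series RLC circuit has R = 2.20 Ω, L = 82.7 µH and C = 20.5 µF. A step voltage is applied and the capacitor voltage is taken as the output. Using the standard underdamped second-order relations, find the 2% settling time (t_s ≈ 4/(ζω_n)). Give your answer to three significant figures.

For a series RLC circuit (capacitor voltage as output), ω_n = 1/√(LC) = 1/√(82.7 µH · 20.5 µF) = 24300 rad/s.
ζ = (R/2)·√(C/L) = (2.20/2)·√(20.5 µF/82.7 µH) = 0.548.
t_s ≈ 4/(ζω_n) = 0.000301 s.

t_s ≈ 0.000301 s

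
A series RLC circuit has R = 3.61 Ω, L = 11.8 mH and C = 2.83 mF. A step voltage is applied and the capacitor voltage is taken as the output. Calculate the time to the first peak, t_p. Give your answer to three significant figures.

t_p ≈ 0.0388 s

For a series RLC circuit (capacitor voltage as output), ω_n = 1/√(LC) = 1/√(11.8 mH · 2.83 mF) = 173 rad/s.
ζ = (R/2)·√(C/L) = (3.61/2)·√(2.83 mF/11.8 mH) = 0.884.
The damped frequency ω_d = ω_n√(1−ζ²) = 80.9 rad/s. t_p = π/ω_d = 0.0388 s.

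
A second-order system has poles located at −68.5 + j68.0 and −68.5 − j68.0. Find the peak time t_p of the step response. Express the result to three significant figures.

t_p ≈ 0.0462 s

t_p = π/ω_d with ω_d = 68.0 (the imaginary part), so t_p = 0.0462 s.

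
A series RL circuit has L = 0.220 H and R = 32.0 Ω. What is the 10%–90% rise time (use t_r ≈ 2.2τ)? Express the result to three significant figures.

τ = L/R = 0.220/32.0 = 0.00688 s.
t_r ≈ 2.2τ = 0.0151 s.

t_r ≈ 0.0151 s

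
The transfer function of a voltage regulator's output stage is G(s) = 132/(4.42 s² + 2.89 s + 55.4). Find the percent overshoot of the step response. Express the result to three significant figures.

Dividing through by 4.42: denominator becomes s² + 0.6538 s + 12.53.
So ω_n = √12.53 = 3.54 rad/s and ζ = 0.6538/(2·3.54) = 0.0923.
%OS = 100·exp(−πζ/√(1−ζ²)) = 74.7%.

%OS ≈ 74.7%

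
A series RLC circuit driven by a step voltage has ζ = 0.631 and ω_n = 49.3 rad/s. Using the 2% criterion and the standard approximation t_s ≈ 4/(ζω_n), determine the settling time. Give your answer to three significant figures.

t_s ≈ 0.129 s

t_s ≈ 4/(ζω_n) = 4/(0.631 × 49.3) = 0.129 s.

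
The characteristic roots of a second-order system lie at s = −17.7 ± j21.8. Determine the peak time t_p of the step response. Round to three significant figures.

t_p ≈ 0.144 s

t_p = π/ω_d with ω_d = 21.8 (the imaginary part), so t_p = 0.144 s.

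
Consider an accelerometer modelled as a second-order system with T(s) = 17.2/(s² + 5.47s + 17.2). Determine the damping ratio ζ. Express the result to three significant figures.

ω_n = √17.2 = 4.15 rad/s; ζ = 5.47/(2·4.15) = 0.659.

ζ ≈ 0.659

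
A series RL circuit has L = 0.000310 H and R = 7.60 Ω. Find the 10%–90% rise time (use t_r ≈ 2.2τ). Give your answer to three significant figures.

t_r ≈ 0.0000897 s

τ = L/R = 0.000310/7.60 = 0.0000408 s.
t_r ≈ 2.2τ = 0.0000897 s.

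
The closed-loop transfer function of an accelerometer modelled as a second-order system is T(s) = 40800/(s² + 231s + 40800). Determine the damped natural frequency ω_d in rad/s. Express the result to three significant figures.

ω_d ≈ 166 rad/s

Comparing the denominator to s² + 2ζω_n s + ω_n²: ω_n = √40800 = 202 rad/s, and 2ζω_n = 231 so ζ = 231/(2·202) = 0.572.
ω_d = ω_n√(1−ζ²) = 166 rad/s.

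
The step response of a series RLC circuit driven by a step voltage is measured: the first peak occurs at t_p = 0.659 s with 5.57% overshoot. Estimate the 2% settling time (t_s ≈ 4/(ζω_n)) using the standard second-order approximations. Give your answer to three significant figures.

t_s ≈ 0.913 s

The overshoot fixes ζ = −ln(OS)/√(π²+ln²(OS)) = 0.677.
t_p = π/ω_d ⇒ ω_d = 4.77 rad/s; then ω_n = ω_d/√(1−ζ²) = 6.48 rad/s.
t_s ≈ 4/(ζω_n) = 4/(0.677·6.48) = 0.913 s.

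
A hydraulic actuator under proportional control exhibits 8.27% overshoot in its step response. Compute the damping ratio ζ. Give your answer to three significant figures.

Inverting the overshoot relation: ζ = |ln 0.0827|/√(π² + ln²0.0827) = 0.622.

ζ ≈ 0.622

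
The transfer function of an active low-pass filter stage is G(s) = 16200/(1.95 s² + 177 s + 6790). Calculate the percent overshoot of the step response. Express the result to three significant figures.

Dividing through by 1.95: denominator becomes s² + 90.77 s + 3482.
So ω_n = √3482 = 59.0 rad/s and ζ = 90.77/(2·59.0) = 0.769.
%OS = 100 e^{−πζ/√(1−ζ²)} with ζ = 0.769 gives 2.28%.

%OS ≈ 2.28%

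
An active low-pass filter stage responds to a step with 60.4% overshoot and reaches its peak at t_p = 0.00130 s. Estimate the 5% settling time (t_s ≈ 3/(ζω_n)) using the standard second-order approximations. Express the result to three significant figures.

From the overshoot, ζ = −ln(OS)/√(π²+ln²(OS)) = 0.158.
t_p = π/ω_d ⇒ ω_d = 2420 rad/s; then ω_n = ω_d/√(1−ζ²) = 2450 rad/s.
t_s ≈ 3/(ζω_n) = 3/(0.158·2450) = 0.00774 s.

t_s ≈ 0.00774 s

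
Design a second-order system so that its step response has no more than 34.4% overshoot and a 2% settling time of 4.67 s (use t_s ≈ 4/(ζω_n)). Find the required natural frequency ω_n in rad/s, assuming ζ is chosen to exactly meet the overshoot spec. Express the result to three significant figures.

ζ = −ln(OS)/√(π² + (ln OS)²). With OS = 0.344, ln OS = −1.067 and ζ = 1.067/3.318 = 0.322.
Then ω_n = 4/(ζ t_s) = 4/(0.322 × 4.67) = 2.66 rad/s.

ω_n ≈ 2.66 rad/s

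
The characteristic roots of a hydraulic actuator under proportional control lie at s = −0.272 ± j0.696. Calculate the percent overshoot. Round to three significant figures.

%OS ≈ 29.3%

With σ = 0.272, ω_d = 0.696: ω_n = √(σ²+ω_d²) = 0.747 rad/s, ζ = σ/ω_n = 0.364.
%OS = 100·exp(−πζ/√(1−ζ²)) = 29.3%.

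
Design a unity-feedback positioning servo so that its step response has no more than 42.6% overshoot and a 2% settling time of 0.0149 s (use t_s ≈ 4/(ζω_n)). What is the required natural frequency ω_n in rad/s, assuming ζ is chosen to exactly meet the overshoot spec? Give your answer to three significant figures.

From %OS = 100·exp(−πζ/√(1−ζ²)), invert to get ζ = −ln(OS)/√(π² + ln²(OS)) with OS = 0.426.
−ln 0.426 = 0.8533, so ζ = 0.8533/√(π² + 0.7281) = 0.262.
From t_s ≈ 4/(ζω_n): ω_n = 4/(ζ·t_s) = 4/(0.262·0.0149) = 1020 rad/s.

ω_n ≈ 1020 rad/s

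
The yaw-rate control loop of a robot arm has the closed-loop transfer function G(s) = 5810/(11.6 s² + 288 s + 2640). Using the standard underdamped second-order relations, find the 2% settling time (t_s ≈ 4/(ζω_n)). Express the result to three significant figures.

t_s ≈ 0.322 s

Dividing through by 11.6: denominator becomes s² + 24.83 s + 227.6.
So ω_n = √227.6 = 15.1 rad/s and ζ = 24.83/(2·15.1) = 0.823.
t_s ≈ 4/(ζω_n) = 0.322 s.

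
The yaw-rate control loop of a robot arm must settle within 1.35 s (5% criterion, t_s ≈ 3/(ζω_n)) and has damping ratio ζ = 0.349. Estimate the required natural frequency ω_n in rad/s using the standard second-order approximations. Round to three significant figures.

Rearranging t_s ≈ 3/(ζω_n) gives ω_n = 3/(ζ·t_s) = 3/(0.349 × 1.35) = 6.37 rad/s.

ω_n ≈ 6.37 rad/s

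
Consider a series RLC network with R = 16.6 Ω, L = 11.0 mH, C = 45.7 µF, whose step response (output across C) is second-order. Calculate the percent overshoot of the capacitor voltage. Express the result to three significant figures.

%OS ≈ 13.7%

For a series RLC circuit (capacitor voltage as output), ω_n = 1/√(LC) = 1/√(11.0 mH · 45.7 µF) = 1410 rad/s.
ζ = (R/2)·√(C/L) = (16.6/2)·√(45.7 µF/11.0 mH) = 0.535.
Overshoot: exp(−π·0.535/√(1−0.535²)) = 0.137, i.e. 13.7%.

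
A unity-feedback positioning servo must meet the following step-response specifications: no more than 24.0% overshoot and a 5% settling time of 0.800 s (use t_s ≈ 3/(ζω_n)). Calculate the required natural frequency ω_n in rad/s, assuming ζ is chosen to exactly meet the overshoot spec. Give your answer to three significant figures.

ω_n ≈ 9.07 rad/s

ζ = −ln(OS)/√(π² + (ln OS)²). With OS = 0.240, ln OS = −1.427 and ζ = 1.427/3.451 = 0.414.
From t_s ≈ 3/(ζω_n): ω_n = 3/(ζ·t_s) = 3/(0.414·0.800) = 9.07 rad/s.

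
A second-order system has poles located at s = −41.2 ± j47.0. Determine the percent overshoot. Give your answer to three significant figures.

%OS ≈ 6.37%

|pole| = ω_n = √(41.2² + 47.0²) = 62.5 rad/s; ζ = cos θ = σ/ω_n = 0.659.
%OS = 100·exp(−πζ/√(1−ζ²)) = 6.37%.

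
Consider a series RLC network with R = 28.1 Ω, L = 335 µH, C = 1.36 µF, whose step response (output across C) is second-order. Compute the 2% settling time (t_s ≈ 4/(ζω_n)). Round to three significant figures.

For a series RLC circuit (capacitor voltage as output), ω_n = 1/√(LC) = 1/√(335 µH · 1.36 µF) = 46800 rad/s.
ζ = (R/2)·√(C/L) = (28.1/2)·√(1.36 µF/335 µH) = 0.895.
t_s ≈ 4/(ζω_n) = 0.0000954 s.

t_s ≈ 0.0000954 s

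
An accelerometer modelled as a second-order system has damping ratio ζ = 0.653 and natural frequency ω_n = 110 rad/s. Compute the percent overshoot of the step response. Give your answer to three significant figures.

%OS ≈ 6.66%

For an underdamped second-order system, %OS = 100·exp(−πζ/√(1−ζ²)).
πζ/√(1−ζ²) = π·0.653/√(1−0.426) = 2.709, so %OS = 100·e^(−2.709) = 6.66%.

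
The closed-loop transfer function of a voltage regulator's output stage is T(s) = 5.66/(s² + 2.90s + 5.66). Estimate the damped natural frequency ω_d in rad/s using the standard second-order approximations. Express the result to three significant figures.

ω_d ≈ 1.89 rad/s

ω_n = √5.66 = 2.38 rad/s; ζ = 2.90/(2·2.38) = 0.609.
ω_d = 2.38·√(1 − 0.609²) = 1.89 rad/s.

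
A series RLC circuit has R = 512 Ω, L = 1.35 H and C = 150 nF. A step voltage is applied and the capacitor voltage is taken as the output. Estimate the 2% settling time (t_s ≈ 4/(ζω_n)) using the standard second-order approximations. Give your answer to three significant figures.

t_s ≈ 0.0211 s

For a series RLC circuit (capacitor voltage as output), ω_n = 1/√(LC) = 1/√(1.35 H · 150 nF) = 2220 rad/s.
ζ = (R/2)·√(C/L) = (512/2)·√(150 nF/1.35 H) = 0.0853.
t_s ≈ 4/(ζω_n) = 0.0211 s.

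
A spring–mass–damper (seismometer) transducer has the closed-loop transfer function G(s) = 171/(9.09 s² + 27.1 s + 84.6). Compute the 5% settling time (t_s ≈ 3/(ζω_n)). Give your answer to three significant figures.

t_s ≈ 2.01 s

Dividing through by 9.09: denominator becomes s² + 2.981 s + 9.307.
So ω_n = √9.307 = 3.05 rad/s and ζ = 2.981/(2·3.05) = 0.489.
t_s ≈ 3/(ζω_n) = 2.01 s.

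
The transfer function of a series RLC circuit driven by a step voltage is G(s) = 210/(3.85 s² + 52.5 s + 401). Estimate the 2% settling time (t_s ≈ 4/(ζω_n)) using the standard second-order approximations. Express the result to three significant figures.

t_s ≈ 0.587 s

Dividing through by 3.85: denominator becomes s² + 13.64 s + 104.2.
So ω_n = √104.2 = 10.2 rad/s and ζ = 13.64/(2·10.2) = 0.668.
t_s ≈ 4/(ζω_n) = 0.587 s.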